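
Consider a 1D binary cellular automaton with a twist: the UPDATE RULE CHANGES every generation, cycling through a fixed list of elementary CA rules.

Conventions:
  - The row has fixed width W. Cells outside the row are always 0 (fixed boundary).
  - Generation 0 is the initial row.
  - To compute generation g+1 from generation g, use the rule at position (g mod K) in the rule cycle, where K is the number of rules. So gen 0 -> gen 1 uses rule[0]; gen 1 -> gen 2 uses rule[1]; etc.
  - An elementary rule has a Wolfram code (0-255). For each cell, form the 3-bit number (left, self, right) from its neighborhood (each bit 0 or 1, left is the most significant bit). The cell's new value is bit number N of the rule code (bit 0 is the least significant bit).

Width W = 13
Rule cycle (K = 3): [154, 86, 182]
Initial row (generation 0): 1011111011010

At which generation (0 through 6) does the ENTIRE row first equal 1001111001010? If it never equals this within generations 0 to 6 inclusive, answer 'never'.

Answer: 6

Derivation:
Gen 0: 1011111011010
Gen 1 (rule 154): 0011110010001
Gen 2 (rule 86): 0100011111011
Gen 3 (rule 182): 1110101110100
Gen 4 (rule 154): 1100001100010
Gen 5 (rule 86): 0110010110111
Gen 6 (rule 182): 1001111001010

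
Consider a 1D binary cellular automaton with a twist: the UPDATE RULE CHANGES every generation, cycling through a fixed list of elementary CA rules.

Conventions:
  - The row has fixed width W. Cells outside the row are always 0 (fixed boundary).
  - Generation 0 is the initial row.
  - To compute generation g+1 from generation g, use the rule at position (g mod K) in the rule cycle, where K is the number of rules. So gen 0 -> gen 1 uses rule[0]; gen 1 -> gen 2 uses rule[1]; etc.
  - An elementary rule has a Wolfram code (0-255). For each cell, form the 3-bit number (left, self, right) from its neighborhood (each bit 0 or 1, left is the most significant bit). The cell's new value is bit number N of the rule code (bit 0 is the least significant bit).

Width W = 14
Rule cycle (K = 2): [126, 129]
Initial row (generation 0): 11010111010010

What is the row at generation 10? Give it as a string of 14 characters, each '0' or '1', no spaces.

Gen 0: 11010111010010
Gen 1 (rule 126): 11111101111111
Gen 2 (rule 129): 01111000111110
Gen 3 (rule 126): 11001101100011
Gen 4 (rule 129): 00000000001000
Gen 5 (rule 126): 00000000011100
Gen 6 (rule 129): 11111111001001
Gen 7 (rule 126): 10000001111111
Gen 8 (rule 129): 00111100111110
Gen 9 (rule 126): 01100111100011
Gen 10 (rule 129): 00000011001000

Answer: 00000011001000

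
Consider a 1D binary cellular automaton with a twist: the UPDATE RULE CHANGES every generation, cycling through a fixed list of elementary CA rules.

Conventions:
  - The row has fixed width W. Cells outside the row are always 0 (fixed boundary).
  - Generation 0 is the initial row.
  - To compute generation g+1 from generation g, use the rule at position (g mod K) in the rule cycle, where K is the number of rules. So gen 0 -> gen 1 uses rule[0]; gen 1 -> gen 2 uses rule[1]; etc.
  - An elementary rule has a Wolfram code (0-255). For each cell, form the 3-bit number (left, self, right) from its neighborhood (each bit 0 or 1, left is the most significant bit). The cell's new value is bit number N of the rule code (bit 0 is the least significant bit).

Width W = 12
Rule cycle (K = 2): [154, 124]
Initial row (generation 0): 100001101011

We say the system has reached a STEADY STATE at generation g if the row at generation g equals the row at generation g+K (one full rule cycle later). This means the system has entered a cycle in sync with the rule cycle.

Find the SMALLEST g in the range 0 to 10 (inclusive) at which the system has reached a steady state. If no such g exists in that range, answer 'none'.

Gen 0: 100001101011
Gen 1 (rule 154): 010011000010
Gen 2 (rule 124): 011011100011
Gen 3 (rule 154): 110011010110
Gen 4 (rule 124): 111011111111
Gen 5 (rule 154): 110011111110
Gen 6 (rule 124): 111010000011
Gen 7 (rule 154): 110001000110
Gen 8 (rule 124): 111001100111
Gen 9 (rule 154): 110111011110
Gen 10 (rule 124): 111101110011
Gen 11 (rule 154): 111001101110
Gen 12 (rule 124): 101101111011

Answer: none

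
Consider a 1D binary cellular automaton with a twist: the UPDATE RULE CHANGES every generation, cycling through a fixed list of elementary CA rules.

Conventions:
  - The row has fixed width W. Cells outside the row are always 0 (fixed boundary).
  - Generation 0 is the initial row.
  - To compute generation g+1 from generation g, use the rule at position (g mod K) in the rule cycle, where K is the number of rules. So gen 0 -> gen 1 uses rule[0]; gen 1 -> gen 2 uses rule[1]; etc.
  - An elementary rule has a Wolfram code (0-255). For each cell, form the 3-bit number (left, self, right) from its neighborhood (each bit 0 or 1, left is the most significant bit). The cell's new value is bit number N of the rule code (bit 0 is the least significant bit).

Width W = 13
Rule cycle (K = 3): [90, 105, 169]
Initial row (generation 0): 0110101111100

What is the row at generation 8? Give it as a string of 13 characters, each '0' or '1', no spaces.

Gen 0: 0110101111100
Gen 1 (rule 90): 1110001000110
Gen 2 (rule 105): 1010100010110
Gen 3 (rule 169): 0101001001100
Gen 4 (rule 90): 1000110111110
Gen 5 (rule 105): 0010111100010
Gen 6 (rule 169): 1001111001000
Gen 7 (rule 90): 0111001110100
Gen 8 (rule 105): 0101001011001

Answer: 0101001011001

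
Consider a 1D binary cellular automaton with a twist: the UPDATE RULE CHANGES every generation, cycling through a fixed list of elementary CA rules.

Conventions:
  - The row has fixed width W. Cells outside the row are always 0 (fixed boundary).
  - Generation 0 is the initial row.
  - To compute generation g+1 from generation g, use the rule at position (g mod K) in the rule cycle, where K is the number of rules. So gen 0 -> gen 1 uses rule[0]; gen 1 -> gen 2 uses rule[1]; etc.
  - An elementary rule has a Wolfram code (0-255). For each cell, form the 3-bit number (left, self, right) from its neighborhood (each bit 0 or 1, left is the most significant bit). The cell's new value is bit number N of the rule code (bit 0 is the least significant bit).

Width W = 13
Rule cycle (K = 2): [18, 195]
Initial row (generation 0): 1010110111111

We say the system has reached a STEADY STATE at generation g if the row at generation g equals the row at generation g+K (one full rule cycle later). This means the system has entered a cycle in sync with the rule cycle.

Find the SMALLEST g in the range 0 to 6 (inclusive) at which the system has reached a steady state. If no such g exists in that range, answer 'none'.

Answer: 1

Derivation:
Gen 0: 1010110111111
Gen 1 (rule 18): 0000000000000
Gen 2 (rule 195): 1111111111111
Gen 3 (rule 18): 0000000000000
Gen 4 (rule 195): 1111111111111
Gen 5 (rule 18): 0000000000000
Gen 6 (rule 195): 1111111111111
Gen 7 (rule 18): 0000000000000
Gen 8 (rule 195): 1111111111111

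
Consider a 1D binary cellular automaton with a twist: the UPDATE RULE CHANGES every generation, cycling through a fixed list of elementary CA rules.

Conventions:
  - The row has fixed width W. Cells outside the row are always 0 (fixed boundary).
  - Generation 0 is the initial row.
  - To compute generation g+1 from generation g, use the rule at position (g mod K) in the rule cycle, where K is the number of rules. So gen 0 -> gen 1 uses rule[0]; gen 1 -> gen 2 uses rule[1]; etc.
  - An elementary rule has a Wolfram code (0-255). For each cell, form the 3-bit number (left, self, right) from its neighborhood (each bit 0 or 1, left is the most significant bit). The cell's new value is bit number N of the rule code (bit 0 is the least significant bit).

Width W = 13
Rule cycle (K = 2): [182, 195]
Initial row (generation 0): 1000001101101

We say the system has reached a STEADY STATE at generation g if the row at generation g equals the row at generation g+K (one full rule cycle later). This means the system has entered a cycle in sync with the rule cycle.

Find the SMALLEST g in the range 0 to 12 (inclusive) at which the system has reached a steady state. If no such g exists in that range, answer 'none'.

Answer: none

Derivation:
Gen 0: 1000001101101
Gen 1 (rule 182): 1100010010011
Gen 2 (rule 195): 0101100100101
Gen 3 (rule 182): 1110011111111
Gen 4 (rule 195): 0110101111111
Gen 5 (rule 182): 1001110111110
Gen 6 (rule 195): 0010110011110
Gen 7 (rule 182): 0111001101101
Gen 8 (rule 195): 1011010100100
Gen 9 (rule 182): 1100111111110
Gen 10 (rule 195): 0101011111110
Gen 11 (rule 182): 1111101111101
Gen 12 (rule 195): 0111100111100
Gen 13 (rule 182): 1011011011010
Gen 14 (rule 195): 0001001001000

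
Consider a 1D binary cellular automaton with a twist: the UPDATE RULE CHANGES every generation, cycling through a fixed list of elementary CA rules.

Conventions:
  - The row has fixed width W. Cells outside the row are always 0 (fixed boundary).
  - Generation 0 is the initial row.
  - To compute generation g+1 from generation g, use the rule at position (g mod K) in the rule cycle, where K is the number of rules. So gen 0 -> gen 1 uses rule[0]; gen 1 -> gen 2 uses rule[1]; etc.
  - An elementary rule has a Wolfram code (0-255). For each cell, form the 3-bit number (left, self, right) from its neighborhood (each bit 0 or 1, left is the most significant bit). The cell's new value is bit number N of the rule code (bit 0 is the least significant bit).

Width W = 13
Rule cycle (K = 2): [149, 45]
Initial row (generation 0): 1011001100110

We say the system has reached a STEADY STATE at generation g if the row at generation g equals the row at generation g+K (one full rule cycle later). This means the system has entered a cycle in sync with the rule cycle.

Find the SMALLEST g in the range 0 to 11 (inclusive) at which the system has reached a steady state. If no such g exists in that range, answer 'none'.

Answer: 6

Derivation:
Gen 0: 1011001100110
Gen 1 (rule 149): 1000100010001
Gen 2 (rule 45): 1010101010101
Gen 3 (rule 149): 1010101010101
Gen 4 (rule 45): 1111111111111
Gen 5 (rule 149): 0111111111110
Gen 6 (rule 45): 0100000000000
Gen 7 (rule 149): 0111111111111
Gen 8 (rule 45): 0100000000000
Gen 9 (rule 149): 0111111111111
Gen 10 (rule 45): 0100000000000
Gen 11 (rule 149): 0111111111111
Gen 12 (rule 45): 0100000000000
Gen 13 (rule 149): 0111111111111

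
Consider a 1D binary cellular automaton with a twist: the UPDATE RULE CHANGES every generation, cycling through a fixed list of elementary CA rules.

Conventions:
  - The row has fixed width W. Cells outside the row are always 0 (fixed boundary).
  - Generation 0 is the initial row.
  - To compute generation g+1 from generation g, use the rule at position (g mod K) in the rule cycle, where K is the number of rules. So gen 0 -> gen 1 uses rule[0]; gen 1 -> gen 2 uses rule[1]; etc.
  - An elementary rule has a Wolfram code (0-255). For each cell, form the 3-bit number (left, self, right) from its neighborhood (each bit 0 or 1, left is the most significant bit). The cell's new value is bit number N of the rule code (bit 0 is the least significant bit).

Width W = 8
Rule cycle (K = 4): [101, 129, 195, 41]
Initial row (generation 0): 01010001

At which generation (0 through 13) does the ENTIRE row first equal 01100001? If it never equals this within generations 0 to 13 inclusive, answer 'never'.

Gen 0: 01010001
Gen 1 (rule 101): 01110101
Gen 2 (rule 129): 00100000
Gen 3 (rule 195): 11001111
Gen 4 (rule 41): 10001000
Gen 5 (rule 101): 10101011
Gen 6 (rule 129): 00000000
Gen 7 (rule 195): 11111111
Gen 8 (rule 41): 10000000
Gen 9 (rule 101): 10111111
Gen 10 (rule 129): 00011110
Gen 11 (rule 195): 11101110
Gen 12 (rule 41): 10011000
Gen 13 (rule 101): 10001011

Answer: never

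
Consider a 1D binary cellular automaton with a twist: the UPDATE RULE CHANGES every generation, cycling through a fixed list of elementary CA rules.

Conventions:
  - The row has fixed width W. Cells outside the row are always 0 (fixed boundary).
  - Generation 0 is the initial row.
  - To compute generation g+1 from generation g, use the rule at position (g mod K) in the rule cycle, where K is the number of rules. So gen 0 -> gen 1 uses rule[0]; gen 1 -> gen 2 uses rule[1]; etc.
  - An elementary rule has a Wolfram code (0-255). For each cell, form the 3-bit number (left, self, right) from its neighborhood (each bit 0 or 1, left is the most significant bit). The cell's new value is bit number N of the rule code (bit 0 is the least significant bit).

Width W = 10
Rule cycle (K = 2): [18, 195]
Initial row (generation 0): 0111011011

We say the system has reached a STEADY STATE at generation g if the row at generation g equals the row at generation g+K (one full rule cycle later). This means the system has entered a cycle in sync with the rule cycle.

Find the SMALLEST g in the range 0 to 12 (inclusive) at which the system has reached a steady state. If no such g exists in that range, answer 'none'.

Answer: 7

Derivation:
Gen 0: 0111011011
Gen 1 (rule 18): 1000000000
Gen 2 (rule 195): 0011111111
Gen 3 (rule 18): 0100000000
Gen 4 (rule 195): 1001111111
Gen 5 (rule 18): 0110000000
Gen 6 (rule 195): 1010111111
Gen 7 (rule 18): 0000000000
Gen 8 (rule 195): 1111111111
Gen 9 (rule 18): 0000000000
Gen 10 (rule 195): 1111111111
Gen 11 (rule 18): 0000000000
Gen 12 (rule 195): 1111111111
Gen 13 (rule 18): 0000000000
Gen 14 (rule 195): 1111111111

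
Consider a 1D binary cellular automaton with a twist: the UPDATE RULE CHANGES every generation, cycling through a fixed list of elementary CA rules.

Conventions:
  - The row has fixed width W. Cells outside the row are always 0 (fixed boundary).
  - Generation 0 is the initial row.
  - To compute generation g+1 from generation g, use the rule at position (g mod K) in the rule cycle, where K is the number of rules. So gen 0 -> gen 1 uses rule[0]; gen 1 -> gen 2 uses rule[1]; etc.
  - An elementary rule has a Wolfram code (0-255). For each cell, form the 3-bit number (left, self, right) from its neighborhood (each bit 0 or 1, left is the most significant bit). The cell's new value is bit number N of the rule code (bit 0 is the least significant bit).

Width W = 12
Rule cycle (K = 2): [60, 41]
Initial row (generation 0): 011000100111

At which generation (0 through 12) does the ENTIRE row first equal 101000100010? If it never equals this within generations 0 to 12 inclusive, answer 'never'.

Gen 0: 011000100111
Gen 1 (rule 60): 010100110100
Gen 2 (rule 41): 001000101001
Gen 3 (rule 60): 001100111101
Gen 4 (rule 41): 101000100010
Gen 5 (rule 60): 111100110011
Gen 6 (rule 41): 100000100010
Gen 7 (rule 60): 110000110011
Gen 8 (rule 41): 100110100010
Gen 9 (rule 60): 110101110011
Gen 10 (rule 41): 101011000010
Gen 11 (rule 60): 111110100011
Gen 12 (rule 41): 100001001010

Answer: 4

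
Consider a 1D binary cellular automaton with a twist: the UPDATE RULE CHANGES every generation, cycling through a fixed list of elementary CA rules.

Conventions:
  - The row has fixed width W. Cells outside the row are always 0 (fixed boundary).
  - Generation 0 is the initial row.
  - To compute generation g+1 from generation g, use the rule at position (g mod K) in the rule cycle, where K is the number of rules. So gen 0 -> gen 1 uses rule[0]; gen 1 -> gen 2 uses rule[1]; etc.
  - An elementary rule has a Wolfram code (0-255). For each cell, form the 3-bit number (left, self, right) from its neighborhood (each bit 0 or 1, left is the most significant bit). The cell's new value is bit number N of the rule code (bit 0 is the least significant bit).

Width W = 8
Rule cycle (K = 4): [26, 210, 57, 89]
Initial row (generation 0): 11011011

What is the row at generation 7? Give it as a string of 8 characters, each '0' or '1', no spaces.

Gen 0: 11011011
Gen 1 (rule 26): 10010010
Gen 2 (rule 210): 01101101
Gen 3 (rule 57): 01011010
Gen 4 (rule 89): 00011001
Gen 5 (rule 26): 00110110
Gen 6 (rule 210): 01010011
Gen 7 (rule 57): 00101010

Answer: 00101010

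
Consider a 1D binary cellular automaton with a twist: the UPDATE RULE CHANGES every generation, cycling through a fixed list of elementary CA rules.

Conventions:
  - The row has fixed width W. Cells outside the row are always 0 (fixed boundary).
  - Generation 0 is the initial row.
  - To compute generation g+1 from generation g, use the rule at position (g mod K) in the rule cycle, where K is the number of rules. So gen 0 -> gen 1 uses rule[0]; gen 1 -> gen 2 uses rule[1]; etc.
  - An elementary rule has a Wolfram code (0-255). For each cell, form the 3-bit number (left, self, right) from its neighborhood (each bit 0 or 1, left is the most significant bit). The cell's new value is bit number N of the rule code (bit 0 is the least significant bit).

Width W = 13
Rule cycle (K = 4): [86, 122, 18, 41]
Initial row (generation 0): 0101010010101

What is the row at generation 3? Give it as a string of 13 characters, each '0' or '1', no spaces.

Gen 0: 0101010010101
Gen 1 (rule 86): 1101011110101
Gen 2 (rule 122): 1110110011010
Gen 3 (rule 18): 0000001100001

Answer: 0000001100001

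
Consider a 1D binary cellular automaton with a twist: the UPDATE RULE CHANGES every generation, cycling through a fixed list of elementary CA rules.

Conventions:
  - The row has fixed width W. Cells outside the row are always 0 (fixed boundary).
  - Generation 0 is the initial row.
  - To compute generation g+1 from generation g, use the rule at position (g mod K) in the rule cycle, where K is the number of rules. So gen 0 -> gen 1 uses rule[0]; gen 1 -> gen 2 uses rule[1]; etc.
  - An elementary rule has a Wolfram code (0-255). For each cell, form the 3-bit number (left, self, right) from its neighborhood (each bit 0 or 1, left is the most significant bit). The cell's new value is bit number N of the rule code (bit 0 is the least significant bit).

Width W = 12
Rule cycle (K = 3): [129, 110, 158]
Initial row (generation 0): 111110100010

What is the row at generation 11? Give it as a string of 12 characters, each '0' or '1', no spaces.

Answer: 001110110111

Derivation:
Gen 0: 111110100010
Gen 1 (rule 129): 011100001000
Gen 2 (rule 110): 110100011000
Gen 3 (rule 158): 100110110100
Gen 4 (rule 129): 000000000001
Gen 5 (rule 110): 000000000011
Gen 6 (rule 158): 000000000110
Gen 7 (rule 129): 111111110000
Gen 8 (rule 110): 100000010000
Gen 9 (rule 158): 110000111000
Gen 10 (rule 129): 000110010011
Gen 11 (rule 110): 001110110111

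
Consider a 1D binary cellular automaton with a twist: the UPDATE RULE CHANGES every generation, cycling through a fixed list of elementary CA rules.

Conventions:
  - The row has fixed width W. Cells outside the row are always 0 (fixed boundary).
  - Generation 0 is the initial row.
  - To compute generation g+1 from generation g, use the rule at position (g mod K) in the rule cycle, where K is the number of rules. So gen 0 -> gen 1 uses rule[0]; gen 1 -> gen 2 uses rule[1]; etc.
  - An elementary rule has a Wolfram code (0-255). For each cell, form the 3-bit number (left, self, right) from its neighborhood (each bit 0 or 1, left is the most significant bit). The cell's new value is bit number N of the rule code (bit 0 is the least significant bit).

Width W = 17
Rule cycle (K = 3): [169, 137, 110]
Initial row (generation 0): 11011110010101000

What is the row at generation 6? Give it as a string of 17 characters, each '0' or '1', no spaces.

Answer: 00001110011100011

Derivation:
Gen 0: 11011110010101000
Gen 1 (rule 169): 10111100001010011
Gen 2 (rule 137): 00111001100000010
Gen 3 (rule 110): 01101011100000110
Gen 4 (rule 169): 01010111001110100
Gen 5 (rule 137): 00000110001100001
Gen 6 (rule 110): 00001110011100011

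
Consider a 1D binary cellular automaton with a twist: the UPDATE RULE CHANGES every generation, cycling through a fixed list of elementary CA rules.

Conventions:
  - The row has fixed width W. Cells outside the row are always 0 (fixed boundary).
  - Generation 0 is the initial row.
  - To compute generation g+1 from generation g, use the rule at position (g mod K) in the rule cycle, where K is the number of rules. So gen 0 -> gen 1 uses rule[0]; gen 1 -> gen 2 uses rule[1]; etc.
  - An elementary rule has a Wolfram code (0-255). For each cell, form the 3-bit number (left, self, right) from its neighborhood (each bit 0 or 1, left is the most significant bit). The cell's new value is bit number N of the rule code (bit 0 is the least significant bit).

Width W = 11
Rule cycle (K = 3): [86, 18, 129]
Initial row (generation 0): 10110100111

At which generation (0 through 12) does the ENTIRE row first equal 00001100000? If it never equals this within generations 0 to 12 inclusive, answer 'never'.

Gen 0: 10110100111
Gen 1 (rule 86): 10010111001
Gen 2 (rule 18): 01100000110
Gen 3 (rule 129): 00001110000
Gen 4 (rule 86): 00010011000
Gen 5 (rule 18): 00101100100
Gen 6 (rule 129): 10000000001
Gen 7 (rule 86): 11000000011
Gen 8 (rule 18): 00100000100
Gen 9 (rule 129): 10001110001
Gen 10 (rule 86): 11010011011
Gen 11 (rule 18): 00001100000
Gen 12 (rule 129): 11100001111

Answer: 11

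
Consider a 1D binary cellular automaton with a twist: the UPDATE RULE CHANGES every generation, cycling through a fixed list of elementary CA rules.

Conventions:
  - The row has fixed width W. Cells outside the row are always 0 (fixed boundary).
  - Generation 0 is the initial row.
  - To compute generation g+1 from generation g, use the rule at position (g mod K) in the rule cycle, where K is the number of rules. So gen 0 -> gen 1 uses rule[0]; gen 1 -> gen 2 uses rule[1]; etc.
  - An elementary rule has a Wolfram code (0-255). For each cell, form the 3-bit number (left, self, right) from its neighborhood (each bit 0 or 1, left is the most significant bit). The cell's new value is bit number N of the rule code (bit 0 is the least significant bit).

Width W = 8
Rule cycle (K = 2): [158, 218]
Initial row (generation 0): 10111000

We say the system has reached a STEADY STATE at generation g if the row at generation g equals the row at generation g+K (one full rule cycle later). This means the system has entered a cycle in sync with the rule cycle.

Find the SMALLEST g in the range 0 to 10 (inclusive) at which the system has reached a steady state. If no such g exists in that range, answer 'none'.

Gen 0: 10111000
Gen 1 (rule 158): 10110100
Gen 2 (rule 218): 00110010
Gen 3 (rule 158): 01101111
Gen 4 (rule 218): 11101111
Gen 5 (rule 158): 11001110
Gen 6 (rule 218): 11111111
Gen 7 (rule 158): 11111110
Gen 8 (rule 218): 11111111
Gen 9 (rule 158): 11111110
Gen 10 (rule 218): 11111111
Gen 11 (rule 158): 11111110
Gen 12 (rule 218): 11111111

Answer: 6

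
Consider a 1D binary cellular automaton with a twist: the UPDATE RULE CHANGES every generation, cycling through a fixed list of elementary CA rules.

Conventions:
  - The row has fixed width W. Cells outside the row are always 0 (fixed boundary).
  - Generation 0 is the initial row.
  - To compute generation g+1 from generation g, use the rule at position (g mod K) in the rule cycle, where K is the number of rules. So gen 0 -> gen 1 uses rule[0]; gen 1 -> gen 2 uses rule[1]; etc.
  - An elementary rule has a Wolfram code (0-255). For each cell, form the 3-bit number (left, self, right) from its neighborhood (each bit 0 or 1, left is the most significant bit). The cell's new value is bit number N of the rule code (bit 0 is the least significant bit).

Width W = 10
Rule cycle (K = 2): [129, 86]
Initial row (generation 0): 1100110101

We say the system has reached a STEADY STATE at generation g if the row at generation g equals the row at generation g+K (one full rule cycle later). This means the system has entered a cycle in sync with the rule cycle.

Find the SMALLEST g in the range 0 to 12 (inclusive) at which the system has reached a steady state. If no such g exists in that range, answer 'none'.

Answer: none

Derivation:
Gen 0: 1100110101
Gen 1 (rule 129): 0000000000
Gen 2 (rule 86): 0000000000
Gen 3 (rule 129): 1111111111
Gen 4 (rule 86): 0000000001
Gen 5 (rule 129): 1111111100
Gen 6 (rule 86): 0000000110
Gen 7 (rule 129): 1111110000
Gen 8 (rule 86): 0000011000
Gen 9 (rule 129): 1111000011
Gen 10 (rule 86): 0001100101
Gen 11 (rule 129): 1100000000
Gen 12 (rule 86): 0110000000
Gen 13 (rule 129): 0000111111
Gen 14 (rule 86): 0001000001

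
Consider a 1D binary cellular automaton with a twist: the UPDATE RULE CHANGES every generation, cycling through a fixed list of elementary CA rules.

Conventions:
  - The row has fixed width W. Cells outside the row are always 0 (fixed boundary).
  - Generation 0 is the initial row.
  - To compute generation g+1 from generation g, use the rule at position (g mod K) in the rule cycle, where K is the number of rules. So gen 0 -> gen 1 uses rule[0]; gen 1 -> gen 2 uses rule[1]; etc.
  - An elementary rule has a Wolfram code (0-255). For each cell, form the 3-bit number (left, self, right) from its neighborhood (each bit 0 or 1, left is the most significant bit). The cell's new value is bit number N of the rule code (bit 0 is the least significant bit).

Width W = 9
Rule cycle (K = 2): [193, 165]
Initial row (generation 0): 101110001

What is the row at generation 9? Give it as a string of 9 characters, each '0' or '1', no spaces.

Gen 0: 101110001
Gen 1 (rule 193): 000110100
Gen 2 (rule 165): 110001101
Gen 3 (rule 193): 010100100
Gen 4 (rule 165): 011100101
Gen 5 (rule 193): 001100000
Gen 6 (rule 165): 100001111
Gen 7 (rule 193): 001100111
Gen 8 (rule 165): 100000010
Gen 9 (rule 193): 001111000

Answer: 001111000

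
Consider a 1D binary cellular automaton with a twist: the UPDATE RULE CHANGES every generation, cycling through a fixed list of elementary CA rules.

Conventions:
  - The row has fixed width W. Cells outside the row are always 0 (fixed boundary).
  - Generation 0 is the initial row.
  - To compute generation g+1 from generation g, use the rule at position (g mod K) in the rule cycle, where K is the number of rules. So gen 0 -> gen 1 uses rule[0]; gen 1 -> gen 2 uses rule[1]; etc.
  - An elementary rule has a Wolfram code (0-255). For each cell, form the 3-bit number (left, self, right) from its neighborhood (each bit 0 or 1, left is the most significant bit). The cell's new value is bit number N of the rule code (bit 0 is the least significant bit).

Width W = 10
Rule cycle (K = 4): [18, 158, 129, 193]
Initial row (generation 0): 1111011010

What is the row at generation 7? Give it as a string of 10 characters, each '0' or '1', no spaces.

Gen 0: 1111011010
Gen 1 (rule 18): 0000000001
Gen 2 (rule 158): 0000000011
Gen 3 (rule 129): 1111111000
Gen 4 (rule 193): 0111111011
Gen 5 (rule 18): 1000000000
Gen 6 (rule 158): 1100000000
Gen 7 (rule 129): 0001111111

Answer: 0001111111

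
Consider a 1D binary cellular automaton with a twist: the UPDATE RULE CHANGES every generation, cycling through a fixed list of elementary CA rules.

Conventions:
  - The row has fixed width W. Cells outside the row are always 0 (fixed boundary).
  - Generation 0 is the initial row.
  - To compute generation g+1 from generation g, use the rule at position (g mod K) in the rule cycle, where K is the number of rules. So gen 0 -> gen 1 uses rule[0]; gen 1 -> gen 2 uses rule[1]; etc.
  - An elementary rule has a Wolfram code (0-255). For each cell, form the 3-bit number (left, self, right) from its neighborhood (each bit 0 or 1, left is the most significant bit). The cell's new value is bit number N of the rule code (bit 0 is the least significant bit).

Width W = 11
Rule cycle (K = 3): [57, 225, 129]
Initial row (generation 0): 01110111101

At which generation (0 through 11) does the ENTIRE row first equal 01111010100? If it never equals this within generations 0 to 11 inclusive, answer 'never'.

Gen 0: 01110111101
Gen 1 (rule 57): 01001100010
Gen 2 (rule 225): 00000101000
Gen 3 (rule 129): 11110000011
Gen 4 (rule 57): 10001111010
Gen 5 (rule 225): 00100111100
Gen 6 (rule 129): 10000011001
Gen 7 (rule 57): 01111010100
Gen 8 (rule 225): 00111101001
Gen 9 (rule 129): 10011000000
Gen 10 (rule 57): 01010111111
Gen 11 (rule 225): 00101011111

Answer: 7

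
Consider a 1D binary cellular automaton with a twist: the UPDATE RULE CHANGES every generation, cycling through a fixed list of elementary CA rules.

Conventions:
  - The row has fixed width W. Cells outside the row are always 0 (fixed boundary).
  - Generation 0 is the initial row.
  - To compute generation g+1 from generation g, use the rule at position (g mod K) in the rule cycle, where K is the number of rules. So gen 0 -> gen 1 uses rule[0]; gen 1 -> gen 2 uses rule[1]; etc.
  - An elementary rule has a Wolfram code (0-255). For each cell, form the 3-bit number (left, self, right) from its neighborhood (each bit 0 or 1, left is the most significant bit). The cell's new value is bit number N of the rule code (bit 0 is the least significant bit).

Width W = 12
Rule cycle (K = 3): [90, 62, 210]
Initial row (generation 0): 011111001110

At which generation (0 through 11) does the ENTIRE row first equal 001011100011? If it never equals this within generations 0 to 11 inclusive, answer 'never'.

Gen 0: 011111001110
Gen 1 (rule 90): 110001111011
Gen 2 (rule 62): 101011000110
Gen 3 (rule 210): 000001101011
Gen 4 (rule 90): 000011100011
Gen 5 (rule 62): 000110010110
Gen 6 (rule 210): 001011100011
Gen 7 (rule 90): 010010110111
Gen 8 (rule 62): 111111101100
Gen 9 (rule 210): 011111100110
Gen 10 (rule 90): 110000111111
Gen 11 (rule 62): 101001100000

Answer: 6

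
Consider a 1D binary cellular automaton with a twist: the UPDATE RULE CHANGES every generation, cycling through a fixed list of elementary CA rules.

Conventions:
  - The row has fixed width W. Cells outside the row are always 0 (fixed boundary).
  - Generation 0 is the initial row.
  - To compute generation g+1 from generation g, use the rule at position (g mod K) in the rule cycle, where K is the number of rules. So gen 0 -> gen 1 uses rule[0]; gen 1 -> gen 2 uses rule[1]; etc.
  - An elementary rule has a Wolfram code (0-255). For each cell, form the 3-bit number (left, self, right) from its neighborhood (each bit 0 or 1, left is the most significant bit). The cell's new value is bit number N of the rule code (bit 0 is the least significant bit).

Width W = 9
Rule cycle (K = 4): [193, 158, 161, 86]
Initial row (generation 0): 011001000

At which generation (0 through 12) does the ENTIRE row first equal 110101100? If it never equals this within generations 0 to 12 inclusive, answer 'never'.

Gen 0: 011001000
Gen 1 (rule 193): 001000011
Gen 2 (rule 158): 011100110
Gen 3 (rule 161): 001000000
Gen 4 (rule 86): 011100000
Gen 5 (rule 193): 001101111
Gen 6 (rule 158): 011001110
Gen 7 (rule 161): 000000100
Gen 8 (rule 86): 000001110
Gen 9 (rule 193): 111100110
Gen 10 (rule 158): 111011101
Gen 11 (rule 161): 010101010
Gen 12 (rule 86): 110101011

Answer: never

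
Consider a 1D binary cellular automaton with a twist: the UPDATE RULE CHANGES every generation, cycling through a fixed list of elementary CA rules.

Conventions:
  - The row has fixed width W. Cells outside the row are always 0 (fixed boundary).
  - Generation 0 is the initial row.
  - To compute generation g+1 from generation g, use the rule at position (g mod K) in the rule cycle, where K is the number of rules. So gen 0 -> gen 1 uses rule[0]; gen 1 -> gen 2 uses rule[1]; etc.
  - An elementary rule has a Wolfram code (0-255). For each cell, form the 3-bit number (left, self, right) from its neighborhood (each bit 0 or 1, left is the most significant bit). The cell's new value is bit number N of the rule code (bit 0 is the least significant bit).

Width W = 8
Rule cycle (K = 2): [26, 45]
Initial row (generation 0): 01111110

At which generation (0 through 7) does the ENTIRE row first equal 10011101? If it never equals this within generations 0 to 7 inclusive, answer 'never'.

Answer: 2

Derivation:
Gen 0: 01111110
Gen 1 (rule 26): 11000001
Gen 2 (rule 45): 10011101
Gen 3 (rule 26): 01110000
Gen 4 (rule 45): 01000111
Gen 5 (rule 26): 10101100
Gen 6 (rule 45): 11111001
Gen 7 (rule 26): 10000110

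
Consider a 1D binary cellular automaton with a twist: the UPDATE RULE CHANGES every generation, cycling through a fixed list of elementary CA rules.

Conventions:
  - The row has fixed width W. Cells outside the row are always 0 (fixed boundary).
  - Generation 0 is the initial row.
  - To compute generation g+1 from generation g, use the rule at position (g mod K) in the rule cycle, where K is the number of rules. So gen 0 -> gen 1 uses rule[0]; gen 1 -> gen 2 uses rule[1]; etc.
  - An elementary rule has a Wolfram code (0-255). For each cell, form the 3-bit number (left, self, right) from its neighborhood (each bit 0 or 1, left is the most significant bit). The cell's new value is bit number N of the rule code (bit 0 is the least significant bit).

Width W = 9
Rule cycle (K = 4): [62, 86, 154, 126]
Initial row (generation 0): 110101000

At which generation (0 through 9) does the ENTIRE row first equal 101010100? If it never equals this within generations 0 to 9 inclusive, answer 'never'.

Answer: never

Derivation:
Gen 0: 110101000
Gen 1 (rule 62): 101111100
Gen 2 (rule 86): 100000110
Gen 3 (rule 154): 010001101
Gen 4 (rule 126): 111011111
Gen 5 (rule 62): 100110000
Gen 6 (rule 86): 111011000
Gen 7 (rule 154): 110010100
Gen 8 (rule 126): 111111110
Gen 9 (rule 62): 100000001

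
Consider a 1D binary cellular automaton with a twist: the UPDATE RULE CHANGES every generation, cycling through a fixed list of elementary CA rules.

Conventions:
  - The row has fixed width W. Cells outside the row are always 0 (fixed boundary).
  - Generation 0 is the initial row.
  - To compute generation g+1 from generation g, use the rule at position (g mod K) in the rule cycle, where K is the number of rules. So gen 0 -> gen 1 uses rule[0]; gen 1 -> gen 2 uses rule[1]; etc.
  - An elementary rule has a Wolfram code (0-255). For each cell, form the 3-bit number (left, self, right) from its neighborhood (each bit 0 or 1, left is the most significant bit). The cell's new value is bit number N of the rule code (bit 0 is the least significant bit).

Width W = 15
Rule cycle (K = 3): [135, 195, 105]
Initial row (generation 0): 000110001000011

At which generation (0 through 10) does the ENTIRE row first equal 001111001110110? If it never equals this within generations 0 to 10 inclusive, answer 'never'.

Gen 0: 000110001000011
Gen 1 (rule 135): 111000111011100
Gen 2 (rule 195): 011011011001101
Gen 3 (rule 105): 011111111001110
Gen 4 (rule 135): 101111110010100
Gen 5 (rule 195): 000111110100001
Gen 6 (rule 105): 110100011001100
Gen 7 (rule 135): 000101100010001
Gen 8 (rule 195): 111000101100110
Gen 9 (rule 105): 101010011100110
Gen 10 (rule 135): 101010101001000

Answer: never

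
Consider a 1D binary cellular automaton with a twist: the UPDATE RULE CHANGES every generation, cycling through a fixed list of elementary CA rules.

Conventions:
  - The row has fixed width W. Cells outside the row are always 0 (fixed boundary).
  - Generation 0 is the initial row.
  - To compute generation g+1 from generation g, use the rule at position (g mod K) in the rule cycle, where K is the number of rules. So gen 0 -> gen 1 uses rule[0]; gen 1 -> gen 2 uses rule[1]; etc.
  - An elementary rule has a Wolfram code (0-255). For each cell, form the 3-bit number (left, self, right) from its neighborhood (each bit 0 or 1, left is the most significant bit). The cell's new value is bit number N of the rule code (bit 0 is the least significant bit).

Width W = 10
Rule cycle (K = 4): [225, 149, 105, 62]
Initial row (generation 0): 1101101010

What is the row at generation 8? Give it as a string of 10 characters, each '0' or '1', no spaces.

Gen 0: 1101101010
Gen 1 (rule 225): 0110110100
Gen 2 (rule 149): 0000000111
Gen 3 (rule 105): 1111110101
Gen 4 (rule 62): 1000001111
Gen 5 (rule 225): 0011100111
Gen 6 (rule 149): 1001010010
Gen 7 (rule 105): 0000100000
Gen 8 (rule 62): 0001110000

Answer: 0001110000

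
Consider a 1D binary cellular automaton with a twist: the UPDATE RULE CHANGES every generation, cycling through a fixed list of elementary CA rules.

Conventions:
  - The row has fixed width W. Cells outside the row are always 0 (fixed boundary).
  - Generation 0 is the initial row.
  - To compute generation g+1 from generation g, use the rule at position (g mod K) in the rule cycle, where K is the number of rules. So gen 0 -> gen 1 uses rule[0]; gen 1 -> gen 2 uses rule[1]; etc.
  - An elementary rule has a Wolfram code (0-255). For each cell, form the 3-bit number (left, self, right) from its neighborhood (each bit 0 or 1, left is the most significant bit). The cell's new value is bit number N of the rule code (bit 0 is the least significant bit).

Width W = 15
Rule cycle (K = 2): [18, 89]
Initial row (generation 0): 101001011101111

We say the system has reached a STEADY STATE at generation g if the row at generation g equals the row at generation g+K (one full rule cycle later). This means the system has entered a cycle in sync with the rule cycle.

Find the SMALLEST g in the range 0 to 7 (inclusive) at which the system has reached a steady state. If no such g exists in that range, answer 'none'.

Answer: 3

Derivation:
Gen 0: 101001011101111
Gen 1 (rule 18): 000110000000000
Gen 2 (rule 89): 110111111111111
Gen 3 (rule 18): 000000000000000
Gen 4 (rule 89): 111111111111111
Gen 5 (rule 18): 000000000000000
Gen 6 (rule 89): 111111111111111
Gen 7 (rule 18): 000000000000000
Gen 8 (rule 89): 111111111111111
Gen 9 (rule 18): 000000000000000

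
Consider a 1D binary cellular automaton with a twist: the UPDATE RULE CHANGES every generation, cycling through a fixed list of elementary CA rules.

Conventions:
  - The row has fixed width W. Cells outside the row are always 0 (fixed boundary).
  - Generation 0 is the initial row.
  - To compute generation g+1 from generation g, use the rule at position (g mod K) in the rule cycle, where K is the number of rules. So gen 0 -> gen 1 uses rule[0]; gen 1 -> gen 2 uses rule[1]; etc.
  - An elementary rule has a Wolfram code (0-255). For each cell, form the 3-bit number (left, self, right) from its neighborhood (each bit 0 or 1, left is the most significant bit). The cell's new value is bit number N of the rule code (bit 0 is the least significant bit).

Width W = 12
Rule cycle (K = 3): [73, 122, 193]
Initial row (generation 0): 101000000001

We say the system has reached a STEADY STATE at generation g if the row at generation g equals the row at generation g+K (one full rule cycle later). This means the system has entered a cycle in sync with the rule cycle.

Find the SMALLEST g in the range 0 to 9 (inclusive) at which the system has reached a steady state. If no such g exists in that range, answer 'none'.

Answer: none

Derivation:
Gen 0: 101000000001
Gen 1 (rule 73): 000011111100
Gen 2 (rule 122): 000110000110
Gen 3 (rule 193): 110010110010
Gen 4 (rule 73): 110000110000
Gen 5 (rule 122): 111001111000
Gen 6 (rule 193): 011000111011
Gen 7 (rule 73): 011010101011
Gen 8 (rule 122): 111101010111
Gen 9 (rule 193): 011100000011
Gen 10 (rule 73): 010101111011
Gen 11 (rule 122): 101011001111
Gen 12 (rule 193): 000001000111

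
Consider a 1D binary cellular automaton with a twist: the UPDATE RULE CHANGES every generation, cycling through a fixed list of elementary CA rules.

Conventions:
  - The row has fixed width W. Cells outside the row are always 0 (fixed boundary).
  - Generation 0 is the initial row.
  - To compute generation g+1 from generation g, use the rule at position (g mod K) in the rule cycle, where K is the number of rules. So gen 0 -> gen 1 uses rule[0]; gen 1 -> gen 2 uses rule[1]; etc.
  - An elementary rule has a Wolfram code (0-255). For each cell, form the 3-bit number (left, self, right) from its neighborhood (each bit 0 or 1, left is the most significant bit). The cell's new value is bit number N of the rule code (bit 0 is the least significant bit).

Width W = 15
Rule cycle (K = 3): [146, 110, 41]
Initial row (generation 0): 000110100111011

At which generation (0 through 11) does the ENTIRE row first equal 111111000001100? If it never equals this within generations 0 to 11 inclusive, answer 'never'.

Answer: 11

Derivation:
Gen 0: 000110100111011
Gen 1 (rule 146): 001000011010000
Gen 2 (rule 110): 011000111110000
Gen 3 (rule 41): 010010100000111
Gen 4 (rule 146): 101100010001010
Gen 5 (rule 110): 111100110011110
Gen 6 (rule 41): 100000100010000
Gen 7 (rule 146): 010001010101000
Gen 8 (rule 110): 110011111111000
Gen 9 (rule 41): 100010000000011
Gen 10 (rule 146): 010101000000100
Gen 11 (rule 110): 111111000001100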